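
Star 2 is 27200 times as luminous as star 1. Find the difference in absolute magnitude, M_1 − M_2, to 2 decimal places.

M_1 − M_2 ≈ 11.09

Pogson: ΔM = −2.5 log₁₀(ratio) = −2.5 log₁₀(27200) = −2.5 × 4.4346 = -11.086
Star 2 is brighter so has the smaller magnitude: M_1 − M_2 is positive.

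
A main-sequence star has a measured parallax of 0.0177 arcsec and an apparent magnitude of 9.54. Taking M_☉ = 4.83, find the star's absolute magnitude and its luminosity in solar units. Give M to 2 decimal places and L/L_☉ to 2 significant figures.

M ≈ 5.78; L/L_☉ ≈ 0.42

d = 1/p = 1/0.0177″ = 56.50 pc
M = m − 5 log₁₀ d + 5 = 9.54 − 5·1.7520 + 5 = 5.780
M − M_☉ = 5.780 − 4.83 = 0.950
L/L_☉ = 10^(−0.4 × 0.950) = 0.4169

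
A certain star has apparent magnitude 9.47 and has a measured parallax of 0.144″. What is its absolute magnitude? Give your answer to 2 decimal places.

M ≈ 10.26

d = 1/p = 1/0.144″ = 6.944 pc
5 log₁₀(d/10 pc) = 5 log₁₀(6.944) − 5 = -0.792
M = m − 5 log₁₀(d/10) = 9.47 + 0.792 = 10.262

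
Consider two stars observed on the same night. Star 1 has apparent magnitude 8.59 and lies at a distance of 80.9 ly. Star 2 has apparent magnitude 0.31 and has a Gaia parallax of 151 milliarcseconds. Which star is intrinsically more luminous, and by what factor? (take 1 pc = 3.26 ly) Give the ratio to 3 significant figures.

Star 2 is more luminous, by a factor of 146.

Star 1: d = 80.9 ly / 3.26 = 24.82 pc
Star 1: M = m − 5 log₁₀ d + 5 = 8.59 − 5·1.3947 + 5 = 6.616
Star 2: p = 151 mas = 0.151″ → d = 1/p = 6.623 pc
Star 2: M = m − 5 log₁₀ d + 5 = 0.31 − 5·0.8210 + 5 = 1.205
ΔM = M_1 − M_2 = 6.616 − (1.205) = 5.411; smaller M is more luminous → Star 2.
L ratio = 10^(0.4 |ΔM|) = 10^2.165 = 146.1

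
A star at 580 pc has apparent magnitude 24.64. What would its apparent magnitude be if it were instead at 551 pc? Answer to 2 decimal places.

Flux ∝ 1/d², so Δm = 5 log₁₀(d₂/d₁) = 5 log₁₀(551/580) = -0.111
m₂ = m₁ + Δm = 24.64 + (-0.111) = 24.529

m ≈ 24.53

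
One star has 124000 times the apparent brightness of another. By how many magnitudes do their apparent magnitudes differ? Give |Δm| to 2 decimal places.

|Δm| ≈ 12.73

Pogson: Δm = −2.5 log₁₀(ratio) = −2.5 log₁₀(124000) = −2.5 × 5.0934 = -12.734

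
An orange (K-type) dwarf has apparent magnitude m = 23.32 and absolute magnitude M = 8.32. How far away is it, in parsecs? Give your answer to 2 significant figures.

d ≈ 10000 pc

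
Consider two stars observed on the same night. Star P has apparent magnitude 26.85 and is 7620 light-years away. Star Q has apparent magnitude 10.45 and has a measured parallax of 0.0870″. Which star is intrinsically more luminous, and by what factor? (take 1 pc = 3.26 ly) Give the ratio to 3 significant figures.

Star P: d = 7620 ly / 3.26 = 2337 pc
Star P: M = m − 5 log₁₀ d + 5 = 26.85 − 5·3.3687 + 5 = 15.006
Star Q: d = 1/p = 1/0.0870″ = 11.49 pc
Star Q: M = m − 5 log₁₀ d + 5 = 10.45 − 5·1.0605 + 5 = 10.148
ΔM = M_P − M_Q = 15.006 − (10.148) = 4.859; smaller M is more luminous → Star Q.
L ratio = 10^(0.4 |ΔM|) = 10^1.943 = 87.80

Star Q is more luminous, by a factor of 87.8.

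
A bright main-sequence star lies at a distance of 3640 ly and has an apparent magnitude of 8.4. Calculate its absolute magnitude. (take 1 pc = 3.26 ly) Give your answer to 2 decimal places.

M ≈ -1.84

d = 3640 ly / 3.26 = 1117 pc
5 log₁₀(d/10 pc) = 5 log₁₀(1117) − 5 = 10.239
M = m − 5 log₁₀(d/10) = 8.4 − 10.239 = -1.839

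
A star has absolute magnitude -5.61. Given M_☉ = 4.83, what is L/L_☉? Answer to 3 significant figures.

L/L_☉ ≈ 15000

M − M_☉ = -5.61 − 4.83 = -10.440
L/L_☉ = 10^(−0.4 (M − M_☉)) = 10^4.176 = 15000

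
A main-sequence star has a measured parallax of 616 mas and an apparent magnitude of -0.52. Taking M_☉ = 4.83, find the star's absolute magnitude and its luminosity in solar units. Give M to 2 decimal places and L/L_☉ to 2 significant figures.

M ≈ 3.43; L/L_☉ ≈ 3.6

d = 1/p = 1000/616 mas = 1.623 pc
M = m − 5 log₁₀ d + 5 = -0.52 − 5·0.2104 + 5 = 3.428
M − M_☉ = 3.428 − 4.83 = -1.402
L/L_☉ = 10^(−0.4 × -1.402) = 3.638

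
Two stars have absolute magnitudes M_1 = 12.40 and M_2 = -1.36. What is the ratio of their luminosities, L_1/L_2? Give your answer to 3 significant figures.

L_1/L_2 ≈ 3.13×10^-6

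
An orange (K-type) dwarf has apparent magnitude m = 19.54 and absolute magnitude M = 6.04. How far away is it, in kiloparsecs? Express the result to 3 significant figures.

d ≈ 5.01 kpc

μ = m − M = 13.500
m − M = 5 log₁₀ d − 5
log₁₀ d = (m − M)/5 + 1 = 3.7000
d = 10^3.7000 = 5012 pc
= 5.012 kpc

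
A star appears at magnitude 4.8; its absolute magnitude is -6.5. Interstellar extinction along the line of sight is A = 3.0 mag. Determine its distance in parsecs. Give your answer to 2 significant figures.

d ≈ 460 pc

m − M = 5 log₁₀(d/10 pc) + A  ⇒  4.8 − (-6.5) − 3.0 = 5 log₁₀(d/10)
8.300 = 5 log₁₀(d/10)
log₁₀ d = (m − M − A)/5 + 1 = 2.6600
d = 10^2.6600 = 457.1 pc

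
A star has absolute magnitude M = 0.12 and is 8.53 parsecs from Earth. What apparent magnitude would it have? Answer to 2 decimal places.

m = M + 5 log₁₀ d − 5 = 0.12 + 5·0.9309 − 5 = -0.225

m ≈ -0.23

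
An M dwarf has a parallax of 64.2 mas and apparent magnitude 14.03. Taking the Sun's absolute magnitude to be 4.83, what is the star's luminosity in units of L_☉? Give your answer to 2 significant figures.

d = 1/p = 1000/64.2 mas = 15.58 pc
M = m − 5 log₁₀ d + 5 = 14.03 − 5·1.1925 + 5 = 13.068
M − M_☉ = 13.068 − 4.83 = 8.238
L/L_☉ = 10^(−0.4 × 8.238) = 5.069×10^-4

L/L_☉ ≈ 5.1×10^-4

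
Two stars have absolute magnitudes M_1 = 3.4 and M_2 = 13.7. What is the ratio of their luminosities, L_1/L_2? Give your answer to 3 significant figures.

ΔM = M_1 − M_2 = -10.3
L_1/L_2 = 10^(−0.4 ΔM) = 10^4.120 = 13180

L_1/L_2 ≈ 13200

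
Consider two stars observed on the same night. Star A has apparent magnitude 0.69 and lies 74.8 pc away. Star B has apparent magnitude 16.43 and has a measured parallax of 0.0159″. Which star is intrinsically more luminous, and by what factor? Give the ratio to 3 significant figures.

Star A: M = m − 5 log₁₀ d + 5 = 0.69 − 5·1.8739 + 5 = -3.680
Star B: d = 1/p = 1/0.0159″ = 62.89 pc
Star B: M = m − 5 log₁₀ d + 5 = 16.43 − 5·1.7986 + 5 = 12.437
ΔM = M_A − M_B = -3.680 − (12.437) = -16.116; smaller M is more luminous → Star A.
L ratio = 10^(0.4 |ΔM|) = 10^6.447 = 2.796×10^6

Star A is more luminous, by a factor of 2.80×10^6.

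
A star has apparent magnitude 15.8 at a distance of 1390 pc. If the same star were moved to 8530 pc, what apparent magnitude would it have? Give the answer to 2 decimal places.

m ≈ 19.74

Flux ∝ 1/d², so Δm = 5 log₁₀(d₂/d₁) = 5 log₁₀(8530/1390) = 3.940
m₂ = m₁ + Δm = 15.8 + (3.940) = 19.740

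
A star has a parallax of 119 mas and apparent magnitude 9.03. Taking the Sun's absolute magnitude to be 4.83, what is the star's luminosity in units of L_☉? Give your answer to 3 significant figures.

L/L_☉ ≈ 0.0148

d = 1/p = 1000/119 mas = 8.403 pc
M = m − 5 log₁₀ d + 5 = 9.03 − 5·0.9245 + 5 = 9.408
M − M_☉ = 9.408 − 4.83 = 4.578
L/L_☉ = 10^(−0.4 × 4.578) = 0.01475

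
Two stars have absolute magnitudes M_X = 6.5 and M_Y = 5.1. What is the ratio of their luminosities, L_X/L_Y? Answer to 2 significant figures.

L_X/L_Y ≈ 0.28

ΔM = M_X − M_Y = 1.4
L_X/L_Y = 10^(−0.4 ΔM) = 10^-0.560 = 0.2754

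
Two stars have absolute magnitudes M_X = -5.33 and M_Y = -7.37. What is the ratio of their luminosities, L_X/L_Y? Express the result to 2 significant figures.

L_X/L_Y ≈ 0.15

ΔM = M_X − M_Y = 2.04
L_X/L_Y = 10^(−0.4 ΔM) = 10^-0.816 = 0.1528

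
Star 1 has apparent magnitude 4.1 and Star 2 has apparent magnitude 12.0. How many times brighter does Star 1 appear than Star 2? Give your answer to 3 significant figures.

1450

Magnitude difference = -7.9
Flux ratio = 10^(−0.4 Δm) = 10^(−0.4 × -7.9) = 10^3.160 = 1445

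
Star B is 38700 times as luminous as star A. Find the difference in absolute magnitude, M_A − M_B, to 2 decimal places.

M_A − M_B ≈ 11.47

Pogson: ΔM = −2.5 log₁₀(ratio) = −2.5 log₁₀(38700) = −2.5 × 4.5877 = -11.469
Star B is brighter so has the smaller magnitude: M_A − M_B is positive.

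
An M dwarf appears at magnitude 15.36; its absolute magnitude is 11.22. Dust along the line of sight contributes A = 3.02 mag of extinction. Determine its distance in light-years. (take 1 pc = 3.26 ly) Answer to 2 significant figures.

d ≈ 55 ly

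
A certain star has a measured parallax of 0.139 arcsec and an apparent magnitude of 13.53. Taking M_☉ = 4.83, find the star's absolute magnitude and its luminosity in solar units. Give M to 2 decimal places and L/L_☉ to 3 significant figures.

d = 1/p = 1/0.139″ = 7.194 pc
M = m − 5 log₁₀ d + 5 = 13.53 − 5·0.8570 + 5 = 14.245
M − M_☉ = 14.245 − 4.83 = 9.415
L/L_☉ = 10^(−0.4 × 9.415) = 1.714×10^-4

M ≈ 14.25; L/L_☉ ≈ 1.71×10^-4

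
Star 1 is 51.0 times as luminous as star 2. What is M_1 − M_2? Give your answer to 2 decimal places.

Pogson: ΔM = −2.5 log₁₀(ratio) = −2.5 log₁₀(51.0) = −2.5 × 1.7076 = -4.269
Star 1 is brighter, so it has the smaller magnitude: the difference is negative.

M_1 − M_2 ≈ -4.27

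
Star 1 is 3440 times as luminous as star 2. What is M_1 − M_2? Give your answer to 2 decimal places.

Pogson: ΔM = −2.5 log₁₀(ratio) = −2.5 log₁₀(3440) = −2.5 × 3.5366 = -8.841
Star 1 is brighter, so it has the smaller magnitude: the difference is negative.

M_1 − M_2 ≈ -8.84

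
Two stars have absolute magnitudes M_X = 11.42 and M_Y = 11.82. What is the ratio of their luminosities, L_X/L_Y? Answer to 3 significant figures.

ΔM = M_X − M_Y = -0.40
L_X/L_Y = 10^(−0.4 ΔM) = 10^0.160 = 1.445

L_X/L_Y ≈ 1.45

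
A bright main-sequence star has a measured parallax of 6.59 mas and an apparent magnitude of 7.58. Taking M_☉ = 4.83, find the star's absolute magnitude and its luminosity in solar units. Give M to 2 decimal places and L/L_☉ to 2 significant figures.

M ≈ 1.67; L/L_☉ ≈ 18

d = 1/p = 1000/6.59 mas = 151.7 pc
M = m − 5 log₁₀ d + 5 = 7.58 − 5·2.1811 + 5 = 1.674
M − M_☉ = 1.674 − 4.83 = -3.156
L/L_☉ = 10^(−0.4 × -3.156) = 18.29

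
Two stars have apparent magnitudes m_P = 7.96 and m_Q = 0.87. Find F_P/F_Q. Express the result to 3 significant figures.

F_P/F_Q ≈ 1.46×10^-3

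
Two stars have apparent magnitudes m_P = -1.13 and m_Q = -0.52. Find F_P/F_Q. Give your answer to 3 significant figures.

F_P/F_Q ≈ 1.75

Magnitude difference = -0.61
Flux ratio = 10^(−0.4 Δm) = 10^(−0.4 × -0.61) = 10^0.244 = 1.754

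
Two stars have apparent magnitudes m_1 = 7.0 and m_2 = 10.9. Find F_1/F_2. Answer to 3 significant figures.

Magnitude difference = -3.9
Flux ratio = 10^(−0.4 Δm) = 10^(−0.4 × -3.9) = 10^1.560 = 36.31

F_1/F_2 ≈ 36.3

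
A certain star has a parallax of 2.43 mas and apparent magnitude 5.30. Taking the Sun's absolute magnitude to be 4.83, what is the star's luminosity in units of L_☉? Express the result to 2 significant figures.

L/L_☉ ≈ 1100

d = 1/p = 1000/2.43 mas = 411.5 pc
M = m − 5 log₁₀ d + 5 = 5.30 − 5·2.6144 + 5 = -2.772
M − M_☉ = -2.772 − 4.83 = -7.602
L/L_☉ = 10^(−0.4 × -7.602) = 1098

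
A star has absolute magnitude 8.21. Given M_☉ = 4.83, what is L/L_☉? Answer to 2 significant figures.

M − M_☉ = 8.21 − 4.83 = 3.380
L/L_☉ = 10^(−0.4 (M − M_☉)) = 10^-1.352 = 0.04446

L/L_☉ ≈ 0.044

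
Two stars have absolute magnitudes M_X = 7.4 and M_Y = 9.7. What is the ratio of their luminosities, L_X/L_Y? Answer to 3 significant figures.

L_X/L_Y ≈ 8.32

ΔM = M_X − M_Y = -2.3
L_X/L_Y = 10^(−0.4 ΔM) = 10^0.920 = 8.318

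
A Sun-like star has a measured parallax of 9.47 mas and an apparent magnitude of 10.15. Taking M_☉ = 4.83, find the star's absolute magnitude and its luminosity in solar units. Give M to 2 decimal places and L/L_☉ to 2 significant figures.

M ≈ 5.03; L/L_☉ ≈ 0.83

d = 1/p = 1000/9.47 mas = 105.6 pc
M = m − 5 log₁₀ d + 5 = 10.15 − 5·2.0237 + 5 = 5.032
M − M_☉ = 5.032 − 4.83 = 0.202
L/L_☉ = 10^(−0.4 × 0.202) = 0.8304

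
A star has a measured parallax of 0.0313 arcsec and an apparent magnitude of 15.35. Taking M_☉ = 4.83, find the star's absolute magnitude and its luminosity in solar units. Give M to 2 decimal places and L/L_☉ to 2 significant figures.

M ≈ 12.83; L/L_☉ ≈ 6.3×10^-4

d = 1/p = 1/0.0313″ = 31.95 pc
M = m − 5 log₁₀ d + 5 = 15.35 − 5·1.5045 + 5 = 12.828
M − M_☉ = 12.828 − 4.83 = 7.998
L/L_☉ = 10^(−0.4 × 7.998) = 6.323×10^-4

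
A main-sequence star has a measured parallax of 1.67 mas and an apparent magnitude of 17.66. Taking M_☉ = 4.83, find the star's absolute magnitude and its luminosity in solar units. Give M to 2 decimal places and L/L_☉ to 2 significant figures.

M ≈ 8.77; L/L_☉ ≈ 0.026

d = 1/p = 1000/1.67 mas = 598.8 pc
M = m − 5 log₁₀ d + 5 = 17.66 − 5·2.7773 + 5 = 8.774
M − M_☉ = 8.774 − 4.83 = 3.944
L/L_☉ = 10^(−0.4 × 3.944) = 0.02646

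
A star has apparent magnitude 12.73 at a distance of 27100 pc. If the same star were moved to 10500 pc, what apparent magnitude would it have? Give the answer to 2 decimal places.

m ≈ 10.67

Flux ∝ 1/d², so Δm = 5 log₁₀(d₂/d₁) = 5 log₁₀(10500/27100) = -2.059
m₂ = m₁ + Δm = 12.73 + (-2.059) = 10.671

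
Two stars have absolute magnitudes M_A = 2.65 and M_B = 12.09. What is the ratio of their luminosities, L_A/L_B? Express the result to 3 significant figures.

ΔM = M_A − M_B = -9.44
L_A/L_B = 10^(−0.4 ΔM) = 10^3.776 = 5970

L_A/L_B ≈ 5970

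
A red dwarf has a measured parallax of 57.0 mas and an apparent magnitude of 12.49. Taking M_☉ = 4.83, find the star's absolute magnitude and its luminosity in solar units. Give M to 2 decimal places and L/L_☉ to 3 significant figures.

M ≈ 11.27; L/L_☉ ≈ 2.66×10^-3

d = 1/p = 1000/57.0 mas = 17.54 pc
M = m − 5 log₁₀ d + 5 = 12.49 − 5·1.2441 + 5 = 11.269
M − M_☉ = 11.269 − 4.83 = 6.439
L/L_☉ = 10^(−0.4 × 6.439) = 2.656×10^-3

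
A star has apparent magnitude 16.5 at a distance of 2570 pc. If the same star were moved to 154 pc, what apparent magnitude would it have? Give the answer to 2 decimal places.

Flux ∝ 1/d², so Δm = 5 log₁₀(d₂/d₁) = 5 log₁₀(154/2570) = -6.112
m₂ = m₁ + Δm = 16.5 + (-6.112) = 10.388

m ≈ 10.39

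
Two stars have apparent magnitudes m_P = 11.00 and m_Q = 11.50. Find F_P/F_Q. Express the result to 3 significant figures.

F_P/F_Q ≈ 1.58

Magnitude difference = -0.50
Flux ratio = 10^(−0.4 Δm) = 10^(−0.4 × -0.50) = 10^0.200 = 1.585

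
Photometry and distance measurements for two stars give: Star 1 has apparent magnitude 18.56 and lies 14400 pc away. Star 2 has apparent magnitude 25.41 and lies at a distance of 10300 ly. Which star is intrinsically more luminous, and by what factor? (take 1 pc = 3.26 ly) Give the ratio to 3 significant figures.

Star 1 is more luminous, by a factor of 11400.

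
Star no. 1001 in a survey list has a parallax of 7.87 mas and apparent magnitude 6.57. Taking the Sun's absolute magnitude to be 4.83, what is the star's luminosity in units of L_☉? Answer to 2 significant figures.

d = 1/p = 1000/7.87 mas = 127.1 pc
M = m − 5 log₁₀ d + 5 = 6.57 − 5·2.1040 + 5 = 1.050
M − M_☉ = 1.050 − 4.83 = -3.780
L/L_☉ = 10^(−0.4 × -3.780) = 32.51

L/L_☉ ≈ 33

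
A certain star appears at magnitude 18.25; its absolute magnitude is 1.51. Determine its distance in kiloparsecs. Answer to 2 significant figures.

d ≈ 22 kpc

μ = m − M = 16.740
m − M = 5 log₁₀ d − 5
log₁₀ d = (m − M)/5 + 1 = 4.3480
d = 10^4.3480 = 22280 pc
= 22.28 kpc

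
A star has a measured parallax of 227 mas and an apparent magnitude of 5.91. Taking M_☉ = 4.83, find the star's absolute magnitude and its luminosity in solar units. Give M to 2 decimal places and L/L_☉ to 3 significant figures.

M ≈ 7.69; L/L_☉ ≈ 0.0718

d = 1/p = 1000/227 mas = 4.405 pc
M = m − 5 log₁₀ d + 5 = 5.91 − 5·0.6440 + 5 = 7.690
M − M_☉ = 7.690 − 4.83 = 2.860
L/L_☉ = 10^(−0.4 × 2.860) = 0.07177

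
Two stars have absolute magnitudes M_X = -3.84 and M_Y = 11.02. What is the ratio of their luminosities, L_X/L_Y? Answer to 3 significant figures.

L_X/L_Y ≈ 879000

ΔM = M_X − M_Y = -14.86
L_X/L_Y = 10^(−0.4 ΔM) = 10^5.944 = 879000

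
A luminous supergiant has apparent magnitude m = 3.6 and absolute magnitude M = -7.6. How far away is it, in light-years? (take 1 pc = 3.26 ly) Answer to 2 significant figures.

d ≈ 5700 ly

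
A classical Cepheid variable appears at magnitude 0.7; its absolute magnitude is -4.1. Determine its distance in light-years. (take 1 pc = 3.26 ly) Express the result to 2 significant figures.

d ≈ 300 ly

Distance modulus: m − M = 0.7 − (-4.1) = 4.800
m − M = 5 log₁₀ d − 5
log₁₀ d = (m − M)/5 + 1 = 1.9600
d = 10^1.9600 = 91.20 pc
= 297.3 ly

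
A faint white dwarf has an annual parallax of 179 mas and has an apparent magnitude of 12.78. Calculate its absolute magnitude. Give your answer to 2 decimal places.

M ≈ 14.04

p = 179 mas = 0.179″ → d = 1/p = 5.587 pc
5 log₁₀(d/10 pc) = 5 log₁₀(5.587) − 5 = -1.264
M = m − 5 log₁₀(d/10) = 12.78 + 1.264 = 14.044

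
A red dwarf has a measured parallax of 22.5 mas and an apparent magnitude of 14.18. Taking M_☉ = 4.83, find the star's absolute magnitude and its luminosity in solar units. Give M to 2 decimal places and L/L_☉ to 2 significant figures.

M ≈ 10.94; L/L_☉ ≈ 3.6×10^-3

d = 1/p = 1000/22.5 mas = 44.44 pc
M = m − 5 log₁₀ d + 5 = 14.18 − 5·1.6478 + 5 = 10.941
M − M_☉ = 10.941 − 4.83 = 6.111
L/L_☉ = 10^(−0.4 × 6.111) = 3.594×10^-3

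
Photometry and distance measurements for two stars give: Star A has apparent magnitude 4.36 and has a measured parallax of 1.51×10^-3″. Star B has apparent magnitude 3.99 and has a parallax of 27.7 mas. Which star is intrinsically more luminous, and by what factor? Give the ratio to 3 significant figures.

Star A is more luminous, by a factor of 239.

Star A: d = 1/p = 1/1.51×10^-3″ = 662.3 pc
Star A: M = m − 5 log₁₀ d + 5 = 4.36 − 5·2.8210 + 5 = -4.745
Star B: p = 27.7 mas = 0.0277″ → d = 1/p = 36.10 pc
Star B: M = m − 5 log₁₀ d + 5 = 3.99 − 5·1.5575 + 5 = 1.202
ΔM = M_A − M_B = -4.745 − (1.202) = -5.948; smaller M is more luminous → Star A.
L ratio = 10^(0.4 |ΔM|) = 10^2.379 = 239.3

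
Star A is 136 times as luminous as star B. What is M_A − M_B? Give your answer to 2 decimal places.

M_A − M_B ≈ -5.33

Pogson: ΔM = −2.5 log₁₀(ratio) = −2.5 log₁₀(136) = −2.5 × 2.1335 = -5.334
Star A is brighter, so it has the smaller magnitude: the difference is negative.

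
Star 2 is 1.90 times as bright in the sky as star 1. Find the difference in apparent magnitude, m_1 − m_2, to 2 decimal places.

Pogson: Δm = −2.5 log₁₀(ratio) = −2.5 log₁₀(1.90) = −2.5 × 0.2788 = -0.697
Star 2 is brighter so has the smaller magnitude: m_1 − m_2 is positive.

m_1 − m_2 ≈ 0.70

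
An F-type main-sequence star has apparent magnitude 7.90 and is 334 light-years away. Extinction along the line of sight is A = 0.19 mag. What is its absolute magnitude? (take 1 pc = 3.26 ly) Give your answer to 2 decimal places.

M ≈ 2.66

d = 334 ly / 3.26 = 102.5 pc
5 log₁₀(d/10 pc) = 5 log₁₀(102.5) − 5 = 5.053
M = m − 5 log₁₀(d/10) − A = 7.90 − 5.053 − 0.19 = 2.657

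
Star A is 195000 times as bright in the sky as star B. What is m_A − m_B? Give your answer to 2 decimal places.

m_A − m_B ≈ -13.23

Pogson: Δm = −2.5 log₁₀(ratio) = −2.5 log₁₀(195000) = −2.5 × 5.2900 = -13.225
Star A is brighter, so it has the smaller magnitude: the difference is negative.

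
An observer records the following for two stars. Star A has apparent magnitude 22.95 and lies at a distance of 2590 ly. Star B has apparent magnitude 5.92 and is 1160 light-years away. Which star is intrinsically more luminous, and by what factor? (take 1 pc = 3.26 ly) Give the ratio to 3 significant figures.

Star A: d = 2590 ly / 3.26 = 794.5 pc
Star A: M = m − 5 log₁₀ d + 5 = 22.95 − 5·2.9001 + 5 = 13.450
Star B: d = 1160 ly / 3.26 = 355.8 pc
Star B: M = m − 5 log₁₀ d + 5 = 5.92 − 5·2.5512 + 5 = -1.836
ΔM = M_A − M_B = 13.450 − (-1.836) = 15.286; smaller M is more luminous → Star B.
L ratio = 10^(0.4 |ΔM|) = 10^6.114 = 1.301×10^6

Star B is more luminous, by a factor of 1.30×10^6.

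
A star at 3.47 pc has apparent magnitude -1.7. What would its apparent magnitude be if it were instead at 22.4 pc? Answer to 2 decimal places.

m ≈ 2.35

Flux ∝ 1/d², so Δm = 5 log₁₀(d₂/d₁) = 5 log₁₀(22.4/3.47) = 4.050
m₂ = m₁ + Δm = -1.7 + (4.050) = 2.350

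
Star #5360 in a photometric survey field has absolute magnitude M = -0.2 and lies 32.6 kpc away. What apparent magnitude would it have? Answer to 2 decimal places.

d = 32.6 kpc = 32600 pc
m = M + 5 log₁₀ d − 5 = -0.2 + 5·4.5132 − 5 = 17.366

m ≈ 17.37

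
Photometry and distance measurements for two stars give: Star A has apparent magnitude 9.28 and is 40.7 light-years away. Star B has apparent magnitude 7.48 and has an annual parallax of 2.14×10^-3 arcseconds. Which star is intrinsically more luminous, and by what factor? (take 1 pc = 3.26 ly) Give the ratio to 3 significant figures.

Star A: d = 40.7 ly / 3.26 = 12.48 pc
Star A: M = m − 5 log₁₀ d + 5 = 9.28 − 5·1.0964 + 5 = 8.798
Star B: d = 1/p = 1/2.14×10^-3″ = 467.3 pc
Star B: M = m − 5 log₁₀ d + 5 = 7.48 − 5·2.6696 + 5 = -0.868
ΔM = M_A − M_B = 8.798 − (-0.868) = 9.666; smaller M is more luminous → Star B.
L ratio = 10^(0.4 |ΔM|) = 10^3.866 = 7352

Star B is more luminous, by a factor of 7350.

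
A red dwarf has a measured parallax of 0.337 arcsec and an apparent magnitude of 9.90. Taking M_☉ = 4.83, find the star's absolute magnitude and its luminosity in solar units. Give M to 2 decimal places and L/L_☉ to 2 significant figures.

M ≈ 12.54; L/L_☉ ≈ 8.3×10^-4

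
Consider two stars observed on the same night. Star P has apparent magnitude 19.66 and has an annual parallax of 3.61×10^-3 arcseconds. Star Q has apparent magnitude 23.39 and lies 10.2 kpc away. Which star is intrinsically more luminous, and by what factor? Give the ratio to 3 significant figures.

Star P: d = 1/p = 1/3.61×10^-3″ = 277.0 pc
Star P: M = m − 5 log₁₀ d + 5 = 19.66 − 5·2.4425 + 5 = 12.448
Star Q: d = 10.2 kpc = 10200 pc
Star Q: M = m − 5 log₁₀ d + 5 = 23.39 − 5·4.0086 + 5 = 8.347
ΔM = M_P − M_Q = 12.448 − (8.347) = 4.101; smaller M is more luminous → Star Q.
L ratio = 10^(0.4 |ΔM|) = 10^1.640 = 43.67

Star Q is more luminous, by a factor of 43.7.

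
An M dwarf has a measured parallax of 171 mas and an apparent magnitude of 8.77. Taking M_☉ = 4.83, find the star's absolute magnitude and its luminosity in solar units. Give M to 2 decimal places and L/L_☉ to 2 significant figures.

M ≈ 9.93; L/L_☉ ≈ 9.1×10^-3

d = 1/p = 1000/171 mas = 5.848 pc
M = m − 5 log₁₀ d + 5 = 8.77 − 5·0.7670 + 5 = 9.935
M − M_☉ = 9.935 − 4.83 = 5.105
L/L_☉ = 10^(−0.4 × 5.105) = 9.078×10^-3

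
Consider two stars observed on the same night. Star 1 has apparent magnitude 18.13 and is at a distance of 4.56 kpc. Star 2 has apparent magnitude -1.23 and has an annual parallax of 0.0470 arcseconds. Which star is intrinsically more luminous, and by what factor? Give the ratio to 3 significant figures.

Star 2 is more luminous, by a factor of 1210.

Star 1: d = 4.56 kpc = 4560 pc
Star 1: M = m − 5 log₁₀ d + 5 = 18.13 − 5·3.6590 + 5 = 4.835
Star 2: d = 1/p = 1/0.0470″ = 21.28 pc
Star 2: M = m − 5 log₁₀ d + 5 = -1.23 − 5·1.3279 + 5 = -2.870
ΔM = M_1 − M_2 = 4.835 − (-2.870) = 7.705; smaller M is more luminous → Star 2.
L ratio = 10^(0.4 |ΔM|) = 10^3.082 = 1207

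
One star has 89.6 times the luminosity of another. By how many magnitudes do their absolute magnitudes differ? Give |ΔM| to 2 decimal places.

Pogson: ΔM = −2.5 log₁₀(ratio) = −2.5 log₁₀(89.6) = −2.5 × 1.9523 = -4.881

|ΔM| ≈ 4.88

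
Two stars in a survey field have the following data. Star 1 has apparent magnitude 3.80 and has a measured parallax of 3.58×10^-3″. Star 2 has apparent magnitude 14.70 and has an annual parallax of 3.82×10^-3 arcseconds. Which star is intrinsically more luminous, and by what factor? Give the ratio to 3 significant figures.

Star 1: d = 1/p = 1/3.58×10^-3″ = 279.3 pc
Star 1: M = m − 5 log₁₀ d + 5 = 3.80 − 5·2.4461 + 5 = -3.431
Star 2: d = 1/p = 1/3.82×10^-3″ = 261.8 pc
Star 2: M = m − 5 log₁₀ d + 5 = 14.70 − 5·2.4179 + 5 = 7.610
ΔM = M_1 − M_2 = -3.431 − (7.610) = -11.041; smaller M is more luminous → Star 1.
L ratio = 10^(0.4 |ΔM|) = 10^4.416 = 26080

Star 1 is more luminous, by a factor of 26100.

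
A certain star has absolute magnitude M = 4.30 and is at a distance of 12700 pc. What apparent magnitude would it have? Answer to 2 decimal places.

m = M + 5 log₁₀ d − 5 = 4.30 + 5·4.1038 − 5 = 19.819

m ≈ 19.82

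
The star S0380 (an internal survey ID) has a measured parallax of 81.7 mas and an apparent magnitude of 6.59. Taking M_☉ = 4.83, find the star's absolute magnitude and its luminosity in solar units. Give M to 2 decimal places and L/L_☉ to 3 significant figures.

d = 1/p = 1000/81.7 mas = 12.24 pc
M = m − 5 log₁₀ d + 5 = 6.59 − 5·1.0878 + 5 = 6.151
M − M_☉ = 6.151 − 4.83 = 1.321
L/L_☉ = 10^(−0.4 × 1.321) = 0.2962

M ≈ 6.15; L/L_☉ ≈ 0.296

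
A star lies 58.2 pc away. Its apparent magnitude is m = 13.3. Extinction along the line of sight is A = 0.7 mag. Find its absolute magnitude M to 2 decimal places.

5 log₁₀(d/10 pc) = 5 log₁₀(58.20) − 5 = 3.825
M = m − 5 log₁₀(d/10) − A = 13.3 − 3.825 − 0.7 = 8.775

M ≈ 8.78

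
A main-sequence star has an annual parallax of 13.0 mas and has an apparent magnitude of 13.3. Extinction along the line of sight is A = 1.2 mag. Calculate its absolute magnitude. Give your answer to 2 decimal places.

M ≈ 7.67

p = 13.0 mas = 0.0130″ → d = 1/p = 76.92 pc
5 log₁₀(d/10 pc) = 5 log₁₀(76.92) − 5 = 4.430
M = m − 5 log₁₀(d/10) − A = 13.3 − 4.430 − 1.2 = 7.670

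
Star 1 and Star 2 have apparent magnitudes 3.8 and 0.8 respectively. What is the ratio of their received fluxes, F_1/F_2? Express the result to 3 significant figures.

F_1/F_2 ≈ 0.0631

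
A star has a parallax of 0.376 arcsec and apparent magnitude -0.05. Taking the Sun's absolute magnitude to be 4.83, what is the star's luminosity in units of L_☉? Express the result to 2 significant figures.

L/L_☉ ≈ 6.3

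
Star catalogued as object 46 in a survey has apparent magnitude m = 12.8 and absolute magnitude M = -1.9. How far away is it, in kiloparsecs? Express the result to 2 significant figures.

d ≈ 8.7 kpc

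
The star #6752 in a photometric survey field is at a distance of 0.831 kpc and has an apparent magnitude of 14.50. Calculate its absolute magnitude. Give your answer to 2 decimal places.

M ≈ 4.90

d = 0.831 kpc = 831.0 pc
5 log₁₀(d/10 pc) = 5 log₁₀(831.0) − 5 = 9.598
M = m − 5 log₁₀(d/10) = 14.50 − 9.598 = 4.902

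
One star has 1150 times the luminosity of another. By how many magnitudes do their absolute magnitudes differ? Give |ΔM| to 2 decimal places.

Pogson: ΔM = −2.5 log₁₀(ratio) = −2.5 log₁₀(1150) = −2.5 × 3.0607 = -7.652

|ΔM| ≈ 7.65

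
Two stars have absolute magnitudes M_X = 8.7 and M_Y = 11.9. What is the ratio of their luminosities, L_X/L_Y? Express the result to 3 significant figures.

L_X/L_Y ≈ 19.1

ΔM = M_X − M_Y = -3.2
L_X/L_Y = 10^(−0.4 ΔM) = 10^1.280 = 19.05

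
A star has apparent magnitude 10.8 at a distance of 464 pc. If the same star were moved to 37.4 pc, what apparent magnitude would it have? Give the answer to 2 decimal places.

Flux ∝ 1/d², so Δm = 5 log₁₀(d₂/d₁) = 5 log₁₀(37.4/464) = -5.468
m₂ = m₁ + Δm = 10.8 + (-5.468) = 5.332

m ≈ 5.33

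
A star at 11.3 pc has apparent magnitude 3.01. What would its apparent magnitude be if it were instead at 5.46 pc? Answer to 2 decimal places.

Flux ∝ 1/d², so Δm = 5 log₁₀(d₂/d₁) = 5 log₁₀(5.46/11.3) = -1.579
m₂ = m₁ + Δm = 3.01 + (-1.579) = 1.431

m ≈ 1.43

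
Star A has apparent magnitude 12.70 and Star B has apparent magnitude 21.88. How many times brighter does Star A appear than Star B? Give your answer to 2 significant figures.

4700

Δm = 12.70 − (21.88) = -9.18
Flux ratio = 10^(−0.4 Δm) = 10^(−0.4 × -9.18) = 10^3.672 = 4699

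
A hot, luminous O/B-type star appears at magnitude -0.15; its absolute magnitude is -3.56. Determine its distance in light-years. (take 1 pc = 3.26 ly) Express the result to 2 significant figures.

d ≈ 160 ly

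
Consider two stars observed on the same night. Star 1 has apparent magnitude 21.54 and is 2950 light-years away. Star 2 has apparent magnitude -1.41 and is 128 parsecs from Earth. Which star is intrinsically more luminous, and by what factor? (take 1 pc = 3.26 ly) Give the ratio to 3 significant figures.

Star 2 is more luminous, by a factor of 3.03×10^7.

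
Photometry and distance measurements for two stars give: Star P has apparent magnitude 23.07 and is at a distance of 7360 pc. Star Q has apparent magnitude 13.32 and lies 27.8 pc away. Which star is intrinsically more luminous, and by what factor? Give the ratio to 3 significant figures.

Star P is more luminous, by a factor of 8.82.

Star P: M = m − 5 log₁₀ d + 5 = 23.07 − 5·3.8669 + 5 = 8.736
Star Q: M = m − 5 log₁₀ d + 5 = 13.32 − 5·1.4440 + 5 = 11.100
ΔM = M_P − M_Q = 8.736 − (11.100) = -2.364; smaller M is more luminous → Star P.
L ratio = 10^(0.4 |ΔM|) = 10^0.946 = 8.824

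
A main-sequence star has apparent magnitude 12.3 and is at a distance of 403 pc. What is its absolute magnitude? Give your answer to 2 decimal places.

M ≈ 4.27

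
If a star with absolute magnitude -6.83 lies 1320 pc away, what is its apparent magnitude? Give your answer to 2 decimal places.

m = M + 5 log₁₀ d − 5 = -6.83 + 5·3.1206 − 5 = 3.773

m ≈ 3.77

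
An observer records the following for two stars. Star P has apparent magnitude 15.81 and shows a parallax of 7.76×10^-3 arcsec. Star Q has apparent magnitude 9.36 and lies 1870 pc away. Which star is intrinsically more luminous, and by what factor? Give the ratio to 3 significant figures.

Star P: d = 1/p = 1/7.76×10^-3″ = 128.9 pc
Star P: M = m − 5 log₁₀ d + 5 = 15.81 − 5·2.1101 + 5 = 10.259
Star Q: M = m − 5 log₁₀ d + 5 = 9.36 − 5·3.2718 + 5 = -1.999
ΔM = M_P − M_Q = 10.259 − (-1.999) = 12.259; smaller M is more luminous → Star Q.
L ratio = 10^(0.4 |ΔM|) = 10^4.903 = 80060

Star Q is more luminous, by a factor of 80100.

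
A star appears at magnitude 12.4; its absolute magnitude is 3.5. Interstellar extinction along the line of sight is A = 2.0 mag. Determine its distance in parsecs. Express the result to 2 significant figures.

m − M = 5 log₁₀(d/10 pc) + A  ⇒  12.4 − (3.5) − 2.0 = 5 log₁₀(d/10)
6.900 = 5 log₁₀(d/10)
log₁₀ d = (m − M − A)/5 + 1 = 2.3800
d = 10^2.3800 = 239.9 pc

d ≈ 240 pc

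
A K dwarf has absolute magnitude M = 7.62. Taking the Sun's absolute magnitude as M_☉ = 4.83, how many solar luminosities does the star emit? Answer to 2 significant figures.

L/L_☉ ≈ 0.077

M − M_☉ = 7.62 − 4.83 = 2.790
L/L_☉ = 10^(−0.4 (M − M_☉)) = 10^-1.116 = 0.07656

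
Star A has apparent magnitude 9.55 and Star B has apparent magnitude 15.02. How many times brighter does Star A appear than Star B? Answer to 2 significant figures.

150

Magnitude difference = -5.47
Flux ratio = 10^(−0.4 Δm) = 10^(−0.4 × -5.47) = 10^2.188 = 154.2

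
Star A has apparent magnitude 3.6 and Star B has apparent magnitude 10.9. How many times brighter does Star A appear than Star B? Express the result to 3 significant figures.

832

Magnitude difference = -7.3
Flux ratio = 10^(−0.4 Δm) = 10^(−0.4 × -7.3) = 10^2.920 = 831.8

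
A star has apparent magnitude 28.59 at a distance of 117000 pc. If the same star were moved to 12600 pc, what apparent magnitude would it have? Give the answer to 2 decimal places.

m ≈ 23.75

Flux ∝ 1/d², so Δm = 5 log₁₀(d₂/d₁) = 5 log₁₀(12600/117000) = -4.839
m₂ = m₁ + Δm = 28.59 + (-4.839) = 23.751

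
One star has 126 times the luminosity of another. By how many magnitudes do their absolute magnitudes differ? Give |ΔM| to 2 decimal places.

|ΔM| ≈ 5.25

Pogson: ΔM = −2.5 log₁₀(ratio) = −2.5 log₁₀(126) = −2.5 × 2.1004 = -5.251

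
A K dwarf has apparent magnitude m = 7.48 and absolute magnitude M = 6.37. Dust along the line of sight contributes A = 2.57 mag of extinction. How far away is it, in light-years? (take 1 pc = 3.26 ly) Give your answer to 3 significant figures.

m − M = 5 log₁₀(d/10 pc) + A  ⇒  7.48 − (6.37) − 2.57 = 5 log₁₀(d/10)
-1.460 = 5 log₁₀(d/10)
log₁₀ d = (m − M − A)/5 + 1 = 0.7080
d = 10^0.7080 = 5.105 pc
= 16.64 ly

d ≈ 16.6 ly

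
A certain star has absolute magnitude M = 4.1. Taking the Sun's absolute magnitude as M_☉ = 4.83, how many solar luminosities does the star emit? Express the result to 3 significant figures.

M − M_☉ = 4.1 − 4.83 = -0.730
L/L_☉ = 10^(−0.4 (M − M_☉)) = 10^0.292 = 1.959

L/L_☉ ≈ 1.96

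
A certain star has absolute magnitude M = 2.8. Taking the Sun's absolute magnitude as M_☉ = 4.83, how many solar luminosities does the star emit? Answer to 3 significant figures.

L/L_☉ ≈ 6.49

M − M_☉ = 2.8 − 4.83 = -2.030
L/L_☉ = 10^(−0.4 (M − M_☉)) = 10^0.812 = 6.486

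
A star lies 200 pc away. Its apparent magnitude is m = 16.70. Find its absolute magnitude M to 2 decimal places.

M ≈ 10.19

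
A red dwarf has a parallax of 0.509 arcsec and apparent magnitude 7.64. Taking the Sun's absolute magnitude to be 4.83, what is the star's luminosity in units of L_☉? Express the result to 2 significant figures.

L/L_☉ ≈ 2.9×10^-3

d = 1/p = 1/0.509″ = 1.965 pc
M = m − 5 log₁₀ d + 5 = 7.64 − 5·0.2933 + 5 = 11.174
M − M_☉ = 11.174 − 4.83 = 6.344
L/L_☉ = 10^(−0.4 × 6.344) = 2.901×10^-3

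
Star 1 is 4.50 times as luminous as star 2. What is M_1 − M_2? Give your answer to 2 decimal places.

Pogson: ΔM = −2.5 log₁₀(ratio) = −2.5 log₁₀(4.50) = −2.5 × 0.6532 = -1.633
Star 1 is brighter, so it has the smaller magnitude: the difference is negative.

M_1 − M_2 ≈ -1.63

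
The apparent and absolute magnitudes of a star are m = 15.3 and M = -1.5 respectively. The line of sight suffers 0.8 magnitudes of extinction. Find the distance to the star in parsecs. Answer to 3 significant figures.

d ≈ 15800 pc

m − M = 5 log₁₀(d/10 pc) + A  ⇒  15.3 − (-1.5) − 0.8 = 5 log₁₀(d/10)
16.000 = 5 log₁₀(d/10)
log₁₀ d = (m − M − A)/5 + 1 = 4.2000
d = 10^4.2000 = 15850 pc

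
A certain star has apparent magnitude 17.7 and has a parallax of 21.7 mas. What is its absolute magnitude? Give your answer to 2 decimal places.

M ≈ 14.38

p = 21.7 mas = 0.0217″ → d = 1/p = 46.08 pc
5 log₁₀(d/10 pc) = 5 log₁₀(46.08) − 5 = 3.318
M = m − 5 log₁₀(d/10) = 17.7 − 3.318 = 14.382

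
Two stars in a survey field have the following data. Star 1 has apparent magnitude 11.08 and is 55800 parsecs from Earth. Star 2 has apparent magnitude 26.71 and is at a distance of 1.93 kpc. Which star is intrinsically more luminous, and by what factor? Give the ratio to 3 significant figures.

Star 1 is more luminous, by a factor of 1.49×10^9.

Star 1: M = m − 5 log₁₀ d + 5 = 11.08 − 5·4.7466 + 5 = -7.653
Star 2: d = 1.93 kpc = 1930 pc
Star 2: M = m − 5 log₁₀ d + 5 = 26.71 − 5·3.2856 + 5 = 15.282
ΔM = M_1 − M_2 = -7.653 − (15.282) = -22.935; smaller M is more luminous → Star 1.
L ratio = 10^(0.4 |ΔM|) = 10^9.174 = 1.493×10^9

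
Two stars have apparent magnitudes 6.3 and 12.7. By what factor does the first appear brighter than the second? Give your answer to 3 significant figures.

363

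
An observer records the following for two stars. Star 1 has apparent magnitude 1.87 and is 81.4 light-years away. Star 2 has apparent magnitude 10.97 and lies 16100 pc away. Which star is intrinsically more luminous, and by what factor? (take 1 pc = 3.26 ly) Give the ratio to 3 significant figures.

Star 2 is more luminous, by a factor of 95.2.

Star 1: d = 81.4 ly / 3.26 = 24.97 pc
Star 1: M = m − 5 log₁₀ d + 5 = 1.87 − 5·1.3974 + 5 = -0.117
Star 2: M = m − 5 log₁₀ d + 5 = 10.97 − 5·4.2068 + 5 = -5.064
ΔM = M_1 − M_2 = -0.117 − (-5.064) = 4.947; smaller M is more luminous → Star 2.
L ratio = 10^(0.4 |ΔM|) = 10^1.979 = 95.24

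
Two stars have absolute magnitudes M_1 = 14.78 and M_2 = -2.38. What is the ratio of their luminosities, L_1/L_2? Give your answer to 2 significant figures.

ΔM = M_1 − M_2 = 17.16
L_1/L_2 = 10^(−0.4 ΔM) = 10^-6.864 = 1.368×10^-7

L_1/L_2 ≈ 1.4×10^-7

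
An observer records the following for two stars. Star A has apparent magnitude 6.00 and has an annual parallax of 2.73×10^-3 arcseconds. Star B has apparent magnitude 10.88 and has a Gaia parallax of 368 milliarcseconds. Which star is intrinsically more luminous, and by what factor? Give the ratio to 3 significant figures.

Star A: d = 1/p = 1/2.73×10^-3″ = 366.3 pc
Star A: M = m − 5 log₁₀ d + 5 = 6.00 − 5·2.5638 + 5 = -1.819
Star B: p = 368 mas = 0.368″ → d = 1/p = 2.717 pc
Star B: M = m − 5 log₁₀ d + 5 = 10.88 − 5·0.4342 + 5 = 13.709
ΔM = M_A − M_B = -1.819 − (13.709) = -15.528; smaller M is more luminous → Star A.
L ratio = 10^(0.4 |ΔM|) = 10^6.211 = 1.627×10^6

Star A is more luminous, by a factor of 1.63×10^6.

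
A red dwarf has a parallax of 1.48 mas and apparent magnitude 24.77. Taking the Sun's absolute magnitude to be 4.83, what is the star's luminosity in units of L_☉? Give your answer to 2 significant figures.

L/L_☉ ≈ 4.8×10^-5

d = 1/p = 1000/1.48 mas = 675.7 pc
M = m − 5 log₁₀ d + 5 = 24.77 − 5·2.8297 + 5 = 15.621
M − M_☉ = 15.621 − 4.83 = 10.791
L/L_☉ = 10^(−0.4 × 10.791) = 4.825×10^-5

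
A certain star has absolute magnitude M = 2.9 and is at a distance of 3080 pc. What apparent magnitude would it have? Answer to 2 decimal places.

m ≈ 15.34

m = M + 5 log₁₀ d − 5 = 2.9 + 5·3.4886 − 5 = 15.343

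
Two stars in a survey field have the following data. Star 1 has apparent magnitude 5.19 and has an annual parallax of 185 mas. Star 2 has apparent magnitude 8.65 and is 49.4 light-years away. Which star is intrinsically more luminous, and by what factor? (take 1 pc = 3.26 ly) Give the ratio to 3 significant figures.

Star 1: p = 185 mas = 0.185″ → d = 1/p = 5.405 pc
Star 1: M = m − 5 log₁₀ d + 5 = 5.19 − 5·0.7328 + 5 = 6.526
Star 2: d = 49.4 ly / 3.26 = 15.15 pc
Star 2: M = m − 5 log₁₀ d + 5 = 8.65 − 5·1.1805 + 5 = 7.747
ΔM = M_1 − M_2 = 6.526 − (7.747) = -1.222; smaller M is more luminous → Star 1.
L ratio = 10^(0.4 |ΔM|) = 10^0.489 = 3.081

Star 1 is more luminous, by a factor of 3.08.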